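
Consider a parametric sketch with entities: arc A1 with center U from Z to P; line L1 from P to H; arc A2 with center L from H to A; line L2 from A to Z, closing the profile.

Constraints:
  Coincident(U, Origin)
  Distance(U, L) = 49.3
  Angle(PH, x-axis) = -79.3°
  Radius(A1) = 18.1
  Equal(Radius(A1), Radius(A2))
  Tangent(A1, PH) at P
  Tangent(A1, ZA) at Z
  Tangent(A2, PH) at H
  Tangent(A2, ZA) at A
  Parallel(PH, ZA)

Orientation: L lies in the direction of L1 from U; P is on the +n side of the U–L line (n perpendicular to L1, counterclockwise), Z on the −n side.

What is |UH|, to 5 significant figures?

52.518

Tangency of A1 to both parallel lines with radius 18.1 puts P and Z at U ± 18.1·n: P = (17.785, 3.3606), Z = (-17.785, -3.3606). Equal radii place H and A the same way about L: H = L + 18.1·n = (26.939, -45.082), A = L − 18.1·n = (-8.6319, -51.803). Then |UH| = |H − U| = 52.518.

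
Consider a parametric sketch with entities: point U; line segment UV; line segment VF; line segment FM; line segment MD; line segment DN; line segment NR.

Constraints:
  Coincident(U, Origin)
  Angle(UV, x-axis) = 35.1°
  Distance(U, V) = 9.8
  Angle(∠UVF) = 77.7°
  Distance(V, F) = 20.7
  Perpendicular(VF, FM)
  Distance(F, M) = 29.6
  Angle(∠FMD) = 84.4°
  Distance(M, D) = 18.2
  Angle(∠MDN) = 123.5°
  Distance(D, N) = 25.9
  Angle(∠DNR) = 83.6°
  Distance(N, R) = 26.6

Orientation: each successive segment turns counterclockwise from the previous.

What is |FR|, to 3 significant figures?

7.30

U is at the origin; UV runs at 35.1° with length 9.8, so V = (8.02, 5.64). ∠UVF = 77.7° gives VF at 137° from the x-axis; with |VF| = 20.7, F = (-7.22, 19.6). The perpendicularity gives FM at right angles to VF, so FM runs at -133°; with |FM| = 29.6, M = (-27.3, -2.14). ∠FMD = 84.4° gives MD at -37.0° from the x-axis; with |MD| = 18.2, D = (-12.7, -13.1). ∠MDN = 123.5° gives DN at 19.5° from the x-axis; with |DN| = 25.9, N = (11.7, -4.45). ∠DNR = 83.6° gives NR at 116° from the x-axis; with |NR| = 26.6, R = (0.0758, 19.5). Then |FR| = |R − F| = 7.30.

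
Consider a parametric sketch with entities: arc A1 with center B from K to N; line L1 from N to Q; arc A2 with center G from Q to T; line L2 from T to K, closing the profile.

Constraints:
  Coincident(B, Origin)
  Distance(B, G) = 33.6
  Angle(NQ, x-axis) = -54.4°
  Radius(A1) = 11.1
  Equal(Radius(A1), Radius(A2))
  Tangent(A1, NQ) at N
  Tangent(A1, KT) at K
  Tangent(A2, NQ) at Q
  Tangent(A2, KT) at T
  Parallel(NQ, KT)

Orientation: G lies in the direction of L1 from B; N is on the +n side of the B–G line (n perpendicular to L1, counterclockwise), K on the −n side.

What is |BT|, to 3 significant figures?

35.4

Tangency of A1 to both parallel lines with radius 11.1 puts N and K at B ± 11.1·n: N = (9.03, 6.46), K = (-9.03, -6.46). Equal radii place Q and T the same way about G: Q = G + 11.1·n = (28.6, -20.9), T = G − 11.1·n = (10.5, -33.8). Then |BT| = |T − B| = 35.4.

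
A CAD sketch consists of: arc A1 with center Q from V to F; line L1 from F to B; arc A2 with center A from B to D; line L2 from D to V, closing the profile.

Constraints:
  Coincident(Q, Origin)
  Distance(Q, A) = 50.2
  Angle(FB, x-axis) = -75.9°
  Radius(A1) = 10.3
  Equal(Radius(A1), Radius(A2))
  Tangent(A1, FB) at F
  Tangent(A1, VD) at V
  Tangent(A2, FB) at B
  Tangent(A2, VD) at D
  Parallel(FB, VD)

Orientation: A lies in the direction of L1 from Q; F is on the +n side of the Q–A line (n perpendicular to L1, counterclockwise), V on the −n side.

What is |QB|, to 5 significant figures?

51.246

The slot axis is L1's direction at -75.9°, so u = (cos -75.9°, sin -75.9°) = (0.24362, -0.96987) and n = (−sin -75.9°, cos -75.9°) = (0.96987, 0.24362). Q is at the origin and A lies 50.2 along u from Q, so A = 50.2·u = (12.229, -48.688). Tangency of A1 to both parallel lines with radius 10.3 puts F and V at Q ± 10.3·n: F = (9.9897, 2.5092), V = (-9.9897, -2.5092). Equal radii place B and D the same way about A: B = A + 10.3·n = (22.219, -46.178), D = A − 10.3·n = (2.2398, -51.197). Then |QB| = |B − Q| = 51.246.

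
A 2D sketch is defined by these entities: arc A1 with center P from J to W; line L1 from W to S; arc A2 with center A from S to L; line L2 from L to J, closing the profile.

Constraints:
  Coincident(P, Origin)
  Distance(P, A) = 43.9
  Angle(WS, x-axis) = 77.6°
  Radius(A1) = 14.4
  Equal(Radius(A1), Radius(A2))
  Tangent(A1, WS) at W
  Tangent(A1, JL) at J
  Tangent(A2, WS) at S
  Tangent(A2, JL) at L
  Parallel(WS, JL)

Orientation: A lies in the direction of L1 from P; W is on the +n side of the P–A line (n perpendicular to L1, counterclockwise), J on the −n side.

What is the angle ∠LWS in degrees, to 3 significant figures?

33.3°

The slot axis is L1's direction at 77.6°, so u = (cos 77.6°, sin 77.6°) = (0.215, 0.977) and n = (−sin 77.6°, cos 77.6°) = (-0.977, 0.215). P is at the origin and A lies 43.9 along u from P, so A = 43.9·u = (9.43, 42.9). Tangency of A1 to both parallel lines with radius 14.4 puts W and J at P ± 14.4·n: W = (-14.1, 3.09), J = (14.1, -3.09). Equal radii place S and L the same way about A: S = A + 14.4·n = (-4.64, 46.0), L = A − 14.4·n = (23.5, 39.8). Then cos ∠LWS = WL·WS / (|WL||WS|), giving 33.3°.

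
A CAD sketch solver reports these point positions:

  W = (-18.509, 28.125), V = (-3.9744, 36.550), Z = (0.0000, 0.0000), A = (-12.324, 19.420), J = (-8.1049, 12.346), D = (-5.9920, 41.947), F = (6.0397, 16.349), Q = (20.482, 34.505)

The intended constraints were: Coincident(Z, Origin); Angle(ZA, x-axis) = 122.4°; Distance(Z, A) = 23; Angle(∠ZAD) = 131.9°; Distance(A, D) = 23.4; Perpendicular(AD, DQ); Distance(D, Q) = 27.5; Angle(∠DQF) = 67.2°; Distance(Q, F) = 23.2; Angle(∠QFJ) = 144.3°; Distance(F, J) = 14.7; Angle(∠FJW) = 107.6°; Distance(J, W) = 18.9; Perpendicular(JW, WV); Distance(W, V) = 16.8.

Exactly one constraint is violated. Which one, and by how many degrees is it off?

Perpendicular(JW, WV) — off by 3.30°.

Z = (0.00, 0.00) ✓; ZA at 122.4° ✓; |ZA| = 23.00 ✓; ∠ZAD = 131.9° ✓; |AD| = 23.40 ✓; ∠(AD, DQ) = 90.00° ✓; |DQ| = 27.50 ✓; ∠DQF = 67.20° ✓; |QF| = 23.20 ✓; ∠QFJ = 144.3° ✓; |FJ| = 14.70 ✓; ∠FJW = 107.6° ✓; |JW| = 18.90 ✓; ∠(JW, WV) = 93.30° ✗; |WV| = 16.80 ✓.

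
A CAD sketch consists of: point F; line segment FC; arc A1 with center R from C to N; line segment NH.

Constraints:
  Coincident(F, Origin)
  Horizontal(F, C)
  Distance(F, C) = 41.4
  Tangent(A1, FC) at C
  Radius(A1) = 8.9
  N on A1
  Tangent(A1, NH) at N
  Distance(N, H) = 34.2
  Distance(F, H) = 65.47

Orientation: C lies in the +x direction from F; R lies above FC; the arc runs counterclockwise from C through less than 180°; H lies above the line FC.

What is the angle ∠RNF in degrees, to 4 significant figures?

8.251°

F is at the origin; F and C share the same y with |FC| = 41.4 and C on the +x side, so C = (41.40, 0.000). The tangent condition forces RC to be normal to FC, so R = C + (0, 8.9) = (41.40, 8.900). Since RN ⟂ NH (tangency), |RH| = √(8.9² + 34.2²) = 35.34 regardless of where N sits on A1. So H lies on both circle(F, 65.47) and circle(R, 35.34); the above-FC intersection is H = (49.01, 43.41). N is the foot of the tangent from H: N = (50.29, 9.234).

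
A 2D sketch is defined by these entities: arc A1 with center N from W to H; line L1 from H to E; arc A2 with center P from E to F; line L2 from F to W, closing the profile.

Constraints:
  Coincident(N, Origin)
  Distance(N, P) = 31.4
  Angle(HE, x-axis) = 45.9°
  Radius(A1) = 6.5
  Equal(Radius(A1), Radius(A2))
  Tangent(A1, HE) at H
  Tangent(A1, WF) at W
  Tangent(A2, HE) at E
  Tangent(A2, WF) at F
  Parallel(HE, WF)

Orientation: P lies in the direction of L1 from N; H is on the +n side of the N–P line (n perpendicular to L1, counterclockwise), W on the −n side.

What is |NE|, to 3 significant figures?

32.1

The slot axis is L1's direction at 45.9°, so u = (cos 45.9°, sin 45.9°) = (0.696, 0.718) and n = (−sin 45.9°, cos 45.9°) = (-0.718, 0.696). N is at the origin and P lies 31.4 along u from N, so P = 31.4·u = (21.9, 22.5). Tangency of A1 to both parallel lines with radius 6.5 puts H and W at N ± 6.5·n: H = (-4.67, 4.52), W = (4.67, -4.52). Equal radii place E and F the same way about P: E = P + 6.5·n = (17.2, 27.1), F = P − 6.5·n = (26.5, 18.0). Then |NE| = |E − N| = 32.1.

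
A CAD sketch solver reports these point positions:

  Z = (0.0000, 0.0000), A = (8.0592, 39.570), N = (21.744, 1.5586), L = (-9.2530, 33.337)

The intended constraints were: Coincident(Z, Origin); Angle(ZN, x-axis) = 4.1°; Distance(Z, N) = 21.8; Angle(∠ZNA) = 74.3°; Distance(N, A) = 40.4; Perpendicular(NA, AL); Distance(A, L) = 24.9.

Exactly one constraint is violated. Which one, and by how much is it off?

Distance(A, L) = 24.9 — off by 6.50.

Z = (0.00, 0.00) ✓; ZN at 4.100° ✓; |ZN| = 21.80 ✓; ∠ZNA = 74.30° ✓; |NA| = 40.40 ✓; ∠(NA, AL) = 90.00° ✓; |AL| = 18.40 ✗.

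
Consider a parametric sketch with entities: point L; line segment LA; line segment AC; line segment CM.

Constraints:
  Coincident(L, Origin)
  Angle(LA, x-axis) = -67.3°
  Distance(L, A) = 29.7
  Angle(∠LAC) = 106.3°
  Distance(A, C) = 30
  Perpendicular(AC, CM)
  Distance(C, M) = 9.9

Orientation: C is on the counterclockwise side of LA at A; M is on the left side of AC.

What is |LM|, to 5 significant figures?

42.612

L is at the origin; LA runs at -67.3° with length 29.7, so A = 29.7·(cos -67.3°, sin -67.3°) = (11.461, -27.399). ∠LAC = 106.3°, so AC runs at -67.3° + (180° − 106.3°) = 6.4000° from the x-axis; with |AC| = 30.0, C = A + 30.0·(cos 6.4000°, sin 6.4000°) = (41.274, -24.055). AC ⟂ CM; with |CM| = 9.9 on the left of AC, M = C + 9.9·(-0.11147, 0.99377) = (40.171, -14.217). Then |LM| = |M − L| = 42.612.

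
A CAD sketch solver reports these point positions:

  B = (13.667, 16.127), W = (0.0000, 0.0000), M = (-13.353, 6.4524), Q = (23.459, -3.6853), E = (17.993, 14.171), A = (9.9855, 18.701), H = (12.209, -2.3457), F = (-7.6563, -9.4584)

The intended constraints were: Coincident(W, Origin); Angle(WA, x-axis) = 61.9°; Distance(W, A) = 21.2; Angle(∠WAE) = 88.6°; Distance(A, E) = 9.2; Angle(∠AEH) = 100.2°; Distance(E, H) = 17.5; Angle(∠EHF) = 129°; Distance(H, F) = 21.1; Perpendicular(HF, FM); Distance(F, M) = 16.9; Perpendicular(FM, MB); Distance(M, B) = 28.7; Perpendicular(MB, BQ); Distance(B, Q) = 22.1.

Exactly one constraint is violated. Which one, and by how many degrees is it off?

Perpendicular(MB, BQ) — off by 6.60°.

W = (0.00, 0.00) ✓; WA at 61.90° ✓; |WA| = 21.20 ✓; ∠WAE = 88.60° ✓; |AE| = 9.200 ✓; ∠AEH = 100.2° ✓; |EH| = 17.50 ✓; ∠EHF = 129.0° ✓; |HF| = 21.10 ✓; ∠(HF, FM) = 90.00° ✓; |FM| = 16.90 ✓; ∠(FM, MB) = 90.00° ✓; |MB| = 28.70 ✓; ∠(MB, BQ) = 83.40° ✗; |BQ| = 22.10 ✓.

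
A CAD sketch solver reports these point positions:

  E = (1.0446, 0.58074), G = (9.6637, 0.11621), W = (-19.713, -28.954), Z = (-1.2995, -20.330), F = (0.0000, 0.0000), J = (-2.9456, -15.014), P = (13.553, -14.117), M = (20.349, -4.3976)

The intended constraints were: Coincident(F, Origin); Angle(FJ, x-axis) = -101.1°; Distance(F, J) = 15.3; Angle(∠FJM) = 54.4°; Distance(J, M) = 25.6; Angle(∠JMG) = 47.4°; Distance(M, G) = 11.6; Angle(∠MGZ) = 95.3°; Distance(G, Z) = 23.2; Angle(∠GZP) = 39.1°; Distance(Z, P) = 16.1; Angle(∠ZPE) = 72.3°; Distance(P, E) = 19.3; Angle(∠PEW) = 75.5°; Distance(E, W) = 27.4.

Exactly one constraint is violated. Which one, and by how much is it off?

Distance(E, W) = 27.4 — off by 8.70.

F = (0.00, 0.00) ✓; FJ at -101.1° ✓; |FJ| = 15.30 ✓; ∠FJM = 54.40° ✓; |JM| = 25.60 ✓; ∠JMG = 47.40° ✓; |MG| = 11.60 ✓; ∠MGZ = 95.30° ✓; |GZ| = 23.20 ✓; ∠GZP = 39.10° ✓; |ZP| = 16.10 ✓; ∠ZPE = 72.30° ✓; |PE| = 19.30 ✓; ∠PEW = 75.50° ✓; |EW| = 36.10 ✗.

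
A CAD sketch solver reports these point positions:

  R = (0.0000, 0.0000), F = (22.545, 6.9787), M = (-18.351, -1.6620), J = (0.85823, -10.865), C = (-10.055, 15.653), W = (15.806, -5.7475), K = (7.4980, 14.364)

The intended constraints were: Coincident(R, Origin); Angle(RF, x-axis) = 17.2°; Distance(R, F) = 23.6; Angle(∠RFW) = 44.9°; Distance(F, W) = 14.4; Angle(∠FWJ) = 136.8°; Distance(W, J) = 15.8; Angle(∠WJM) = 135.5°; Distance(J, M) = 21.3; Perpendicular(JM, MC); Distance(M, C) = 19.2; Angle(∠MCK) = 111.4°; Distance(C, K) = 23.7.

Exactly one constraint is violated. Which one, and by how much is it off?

Distance(C, K) = 23.7 — off by 6.10.

R = (0.00, 0.00) ✓; RF at 17.20° ✓; |RF| = 23.60 ✓; ∠RFW = 44.90° ✓; |FW| = 14.40 ✓; ∠FWJ = 136.8° ✓; |WJ| = 15.80 ✓; ∠WJM = 135.5° ✓; |JM| = 21.30 ✓; ∠(JM, MC) = 90.00° ✓; |MC| = 19.20 ✓; ∠MCK = 111.4° ✓; |CK| = 17.60 ✗.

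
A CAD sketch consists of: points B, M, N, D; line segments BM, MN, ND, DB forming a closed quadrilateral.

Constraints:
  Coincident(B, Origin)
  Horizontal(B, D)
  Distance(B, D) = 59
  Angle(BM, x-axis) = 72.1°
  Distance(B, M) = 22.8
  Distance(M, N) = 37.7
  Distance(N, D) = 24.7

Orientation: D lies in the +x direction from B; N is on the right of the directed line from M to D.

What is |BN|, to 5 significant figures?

34.848

Checks: |MN| = 37.70 ✓; |ND| = 24.70 ✓.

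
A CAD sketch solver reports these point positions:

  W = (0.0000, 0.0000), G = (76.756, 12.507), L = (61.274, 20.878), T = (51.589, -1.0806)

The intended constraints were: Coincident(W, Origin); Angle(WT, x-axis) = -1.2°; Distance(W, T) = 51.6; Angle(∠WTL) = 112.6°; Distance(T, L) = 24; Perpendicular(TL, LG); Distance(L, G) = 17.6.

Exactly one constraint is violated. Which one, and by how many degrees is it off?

Perpendicular(TL, LG) — off by 4.60°.

W = (0.00, 0.00) ✓; WT at -1.200° ✓; |WT| = 51.60 ✓; ∠WTL = 112.6° ✓; |TL| = 24.00 ✓; ∠(TL, LG) = 94.60° ✗; |LG| = 17.60 ✓.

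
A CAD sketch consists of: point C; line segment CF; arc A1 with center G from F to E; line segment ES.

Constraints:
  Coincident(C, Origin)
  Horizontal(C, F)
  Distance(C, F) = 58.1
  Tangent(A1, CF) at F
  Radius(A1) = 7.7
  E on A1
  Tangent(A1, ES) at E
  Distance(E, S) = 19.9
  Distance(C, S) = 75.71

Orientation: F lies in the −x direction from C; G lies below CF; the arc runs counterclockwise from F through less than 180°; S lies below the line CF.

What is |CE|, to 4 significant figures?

65.60

C is at the origin; CF is horizontal with |CF| = 58.1 and F on the −x side, so F = (-58.10, 0.000). A1 meets CF tangentially, so GF is at right angles to CF, so G = F + (0, -7.7) = (-58.10, -7.700). Since GE ⟂ ES (tangency), |GS| = √(7.7² + 19.9²) = 21.34 regardless of where E sits on A1. So S lies on both circle(C, 75.71) and circle(G, 21.34); the below-CF intersection is S = (-71.78, -24.08). E is the foot of the tangent from S: E = (-65.39, -5.228).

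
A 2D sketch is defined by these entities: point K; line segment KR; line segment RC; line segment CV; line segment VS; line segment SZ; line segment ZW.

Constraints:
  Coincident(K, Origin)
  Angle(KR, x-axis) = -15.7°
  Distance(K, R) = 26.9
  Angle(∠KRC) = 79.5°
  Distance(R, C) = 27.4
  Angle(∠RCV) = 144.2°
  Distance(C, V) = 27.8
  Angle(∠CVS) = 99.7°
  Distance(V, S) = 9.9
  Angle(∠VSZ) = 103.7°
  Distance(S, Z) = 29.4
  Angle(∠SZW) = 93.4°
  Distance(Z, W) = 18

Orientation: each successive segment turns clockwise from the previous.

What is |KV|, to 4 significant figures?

46.18

∠KRC = 79.5° gives RC at -116.2° from the x-axis; with |RC| = 27.4, C = (13.80, -31.86). ∠RCV = 144.2° gives CV at -152.0° from the x-axis; with |CV| = 27.8, V = (-10.75, -44.92). Then |KV| = |V − K| = 46.18.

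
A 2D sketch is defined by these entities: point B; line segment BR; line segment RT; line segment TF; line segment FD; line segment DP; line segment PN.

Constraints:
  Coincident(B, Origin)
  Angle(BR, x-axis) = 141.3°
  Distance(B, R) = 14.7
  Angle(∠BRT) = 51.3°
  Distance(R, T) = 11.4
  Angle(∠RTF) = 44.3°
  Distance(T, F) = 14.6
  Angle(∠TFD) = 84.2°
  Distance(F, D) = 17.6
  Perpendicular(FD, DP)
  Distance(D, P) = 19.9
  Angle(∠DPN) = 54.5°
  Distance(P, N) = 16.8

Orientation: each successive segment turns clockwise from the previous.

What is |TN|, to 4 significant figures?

5.018

FD ⟂ DP, so DP runs at 51.10°; with |DP| = 19.9, P = (-9.521, 25.99). ∠DPN = 54.5° gives PN at -74.40° from the x-axis; with |PN| = 16.8, N = (-5.003, 9.805). Then |TN| = |N − T| = 5.018.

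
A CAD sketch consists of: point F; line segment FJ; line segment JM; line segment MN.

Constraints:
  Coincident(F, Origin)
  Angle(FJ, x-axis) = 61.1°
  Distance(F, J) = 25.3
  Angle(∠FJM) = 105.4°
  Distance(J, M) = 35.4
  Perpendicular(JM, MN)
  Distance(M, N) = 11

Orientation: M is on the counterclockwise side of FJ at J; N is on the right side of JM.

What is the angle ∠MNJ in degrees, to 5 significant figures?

72.738°

F is at the origin; FJ runs at 61.1° with length 25.3, so J = 25.3·(cos 61.1°, sin 61.1°) = (12.227, 22.149). ∠FJM = 105.4°, so JM runs at 61.1° + (180° − 105.4°) = 135.70° from the x-axis; with |JM| = 35.4, M = J + 35.4·(cos 135.70°, sin 135.70°) = (-13.108, 46.873). The perpendicularity gives MN at right angles to JM; with |MN| = 11.0 on the right of JM, N = M + 11.0·(0.69842, 0.71569) = (-5.4259, 54.746). Then cos ∠MNJ = NM·NJ / (|NM||NJ|), giving 72.738°.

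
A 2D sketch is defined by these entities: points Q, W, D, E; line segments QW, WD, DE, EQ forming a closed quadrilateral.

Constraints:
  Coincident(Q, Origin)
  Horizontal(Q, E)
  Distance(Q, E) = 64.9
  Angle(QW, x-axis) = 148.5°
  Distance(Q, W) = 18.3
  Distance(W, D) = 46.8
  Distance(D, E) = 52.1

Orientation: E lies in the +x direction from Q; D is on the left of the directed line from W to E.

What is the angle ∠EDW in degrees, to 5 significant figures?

110.00°

Checks: |QE| = 64.90 ✓; |QW| = 18.30 ✓; |WD| = 46.80 ✓; |DE| = 52.10 ✓.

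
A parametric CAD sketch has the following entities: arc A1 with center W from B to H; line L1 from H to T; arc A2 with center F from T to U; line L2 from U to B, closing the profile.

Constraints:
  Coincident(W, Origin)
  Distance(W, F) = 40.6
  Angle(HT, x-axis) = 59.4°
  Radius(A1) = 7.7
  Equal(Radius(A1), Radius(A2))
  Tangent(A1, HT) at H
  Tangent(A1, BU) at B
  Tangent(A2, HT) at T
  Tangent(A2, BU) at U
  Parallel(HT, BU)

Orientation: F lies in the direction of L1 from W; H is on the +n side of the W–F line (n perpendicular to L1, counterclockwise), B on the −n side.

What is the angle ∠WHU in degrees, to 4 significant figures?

69.23°

The slot axis is L1's direction at 59.4°, so u = (cos 59.4°, sin 59.4°) = (0.5090, 0.8607) and n = (−sin 59.4°, cos 59.4°) = (-0.8607, 0.5090). W is at the origin and F lies 40.6 along u from W, so F = 40.6·u = (20.67, 34.95). Tangency of A1 to both parallel lines with radius 7.7 puts H and B at W ± 7.7·n: H = (-6.628, 3.920), B = (6.628, -3.920). Equal radii place T and U the same way about F: T = F + 7.7·n = (14.04, 38.87), U = F − 7.7·n = (27.29, 31.03). Then cos ∠WHU = HW·HU / (|HW||HU|), giving 69.23°.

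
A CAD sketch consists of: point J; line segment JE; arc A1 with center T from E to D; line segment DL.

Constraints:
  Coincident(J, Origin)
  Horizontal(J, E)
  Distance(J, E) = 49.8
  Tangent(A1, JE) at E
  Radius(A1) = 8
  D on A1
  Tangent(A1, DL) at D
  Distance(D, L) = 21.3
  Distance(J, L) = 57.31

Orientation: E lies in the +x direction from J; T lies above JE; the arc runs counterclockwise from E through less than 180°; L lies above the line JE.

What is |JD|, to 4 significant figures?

58.20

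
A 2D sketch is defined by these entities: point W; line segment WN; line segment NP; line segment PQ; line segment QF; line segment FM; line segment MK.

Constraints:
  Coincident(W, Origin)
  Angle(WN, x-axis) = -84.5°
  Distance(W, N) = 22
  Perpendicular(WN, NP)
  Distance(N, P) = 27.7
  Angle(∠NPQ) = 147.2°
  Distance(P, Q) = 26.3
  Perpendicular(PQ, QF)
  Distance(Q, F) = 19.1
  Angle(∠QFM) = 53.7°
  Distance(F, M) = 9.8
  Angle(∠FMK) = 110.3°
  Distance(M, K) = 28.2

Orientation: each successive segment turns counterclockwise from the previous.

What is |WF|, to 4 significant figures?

40.32

∠NPQ = 147.2° gives PQ at 38.30° from the x-axis; with |PQ| = 26.3, Q = (50.32, -2.944). The perpendicularity gives QF at right angles to PQ, so QF runs at 128.3°; with |QF| = 19.1, F = (38.48, 12.05). Then |WF| = |F − W| = 40.32.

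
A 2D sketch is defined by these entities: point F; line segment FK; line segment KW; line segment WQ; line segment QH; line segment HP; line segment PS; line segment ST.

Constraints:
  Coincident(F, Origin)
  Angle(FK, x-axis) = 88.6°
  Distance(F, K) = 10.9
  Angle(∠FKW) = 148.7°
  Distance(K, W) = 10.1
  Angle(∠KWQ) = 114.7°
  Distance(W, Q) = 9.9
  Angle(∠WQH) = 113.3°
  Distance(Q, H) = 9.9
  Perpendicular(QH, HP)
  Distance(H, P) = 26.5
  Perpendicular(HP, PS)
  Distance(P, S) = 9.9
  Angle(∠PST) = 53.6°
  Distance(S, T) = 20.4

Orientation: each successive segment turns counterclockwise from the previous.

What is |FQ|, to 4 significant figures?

23.78

F is at the origin; FK runs at 88.6° with length 10.9, so K = (0.2663, 10.90). ∠FKW = 148.7° gives KW at 119.9° from the x-axis; with |KW| = 10.1, W = (-4.768, 19.65). ∠KWQ = 114.7° gives WQ at -174.8° from the x-axis; with |WQ| = 9.9, Q = (-14.63, 18.76). Then |FQ| = |Q − F| = 23.78.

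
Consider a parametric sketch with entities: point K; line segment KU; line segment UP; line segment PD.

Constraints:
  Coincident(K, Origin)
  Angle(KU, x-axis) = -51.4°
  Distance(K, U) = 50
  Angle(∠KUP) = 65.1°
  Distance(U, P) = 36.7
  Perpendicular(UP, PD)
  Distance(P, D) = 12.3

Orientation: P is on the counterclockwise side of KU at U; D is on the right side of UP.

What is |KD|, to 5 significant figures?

59.738

K is at the origin; KU runs at -51.4° with length 50.0, so U = 50.0·(cos -51.4°, sin -51.4°) = (31.194, -39.076). ∠KUP = 65.1°, so UP runs at -51.4° + (180° − 65.1°) = 63.500° from the x-axis; with |UP| = 36.7, P = U + 36.7·(cos 63.500°, sin 63.500°) = (47.569, -6.2319). UP ⟂ PD; with |PD| = 12.3 on the right of UP, D = P + 12.3·(0.89493, -0.44620) = (58.577, -11.720). Then |KD| = |D − K| = 59.738.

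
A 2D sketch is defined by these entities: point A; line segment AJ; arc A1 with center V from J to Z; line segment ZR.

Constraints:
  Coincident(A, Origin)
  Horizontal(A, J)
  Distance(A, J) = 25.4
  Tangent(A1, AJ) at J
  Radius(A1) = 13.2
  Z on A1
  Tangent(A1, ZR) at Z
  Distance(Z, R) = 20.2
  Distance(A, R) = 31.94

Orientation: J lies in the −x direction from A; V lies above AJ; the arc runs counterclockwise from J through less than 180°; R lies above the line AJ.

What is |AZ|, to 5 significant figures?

16.476

A is at the origin; A and J share the same y with |AJ| = 25.4 and J on the −x side, so J = (-25.400, 0.0000). The tangent condition forces VJ to be normal to AJ, so V = J + (0, 13.2) = (-25.400, 13.200). Since VZ ⟂ ZR (tangency), |VR| = √(13.2² + 20.2²) = 24.130 regardless of where Z sits on A1. So R lies on both circle(A, 31.94) and circle(V, 24.130); the above-AJ intersection is R = (-8.7922, 30.706). Z is the foot of the tangent from R: Z = (-12.414, 10.833).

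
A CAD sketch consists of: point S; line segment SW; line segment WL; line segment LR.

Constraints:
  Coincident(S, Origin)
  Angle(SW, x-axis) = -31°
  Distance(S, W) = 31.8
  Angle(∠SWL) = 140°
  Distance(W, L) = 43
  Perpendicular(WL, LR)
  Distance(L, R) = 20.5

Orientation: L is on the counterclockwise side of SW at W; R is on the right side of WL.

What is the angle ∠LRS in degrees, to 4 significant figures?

58.71°

∠SWL = 140.0°, so WL runs at -31.0° + (180° − 140.0°) = 9.000° from the x-axis; with |WL| = 43.0, L = W + 43.0·(cos 9.000°, sin 9.000°) = (69.73, -9.652). WL ⟂ LR; with |LR| = 20.5 on the right of WL, R = L + 20.5·(0.1564, -0.9877) = (72.94, -29.90). Then cos ∠LRS = RL·RS / (|RL||RS|), giving 58.71°.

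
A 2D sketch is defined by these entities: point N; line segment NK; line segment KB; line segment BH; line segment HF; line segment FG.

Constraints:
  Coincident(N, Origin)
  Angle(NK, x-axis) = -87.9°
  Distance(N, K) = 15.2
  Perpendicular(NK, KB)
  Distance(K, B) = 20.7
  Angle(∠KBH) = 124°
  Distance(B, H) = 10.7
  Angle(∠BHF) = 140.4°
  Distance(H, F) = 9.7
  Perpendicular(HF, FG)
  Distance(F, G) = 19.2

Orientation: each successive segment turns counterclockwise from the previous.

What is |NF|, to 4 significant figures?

25.95

N is at the origin; NK runs at -87.9° with length 15.2, so K = (0.5570, -15.19). NK ⟂ KB, so KB runs at 2.100°; with |KB| = 20.7, B = (21.24, -14.43). ∠KBH = 124.0° gives BH at 58.10° from the x-axis; with |BH| = 10.7, H = (26.90, -5.347). ∠BHF = 140.4° gives HF at 97.70° from the x-axis; with |HF| = 9.7, F = (25.60, 4.265). Then |NF| = |F − N| = 25.95.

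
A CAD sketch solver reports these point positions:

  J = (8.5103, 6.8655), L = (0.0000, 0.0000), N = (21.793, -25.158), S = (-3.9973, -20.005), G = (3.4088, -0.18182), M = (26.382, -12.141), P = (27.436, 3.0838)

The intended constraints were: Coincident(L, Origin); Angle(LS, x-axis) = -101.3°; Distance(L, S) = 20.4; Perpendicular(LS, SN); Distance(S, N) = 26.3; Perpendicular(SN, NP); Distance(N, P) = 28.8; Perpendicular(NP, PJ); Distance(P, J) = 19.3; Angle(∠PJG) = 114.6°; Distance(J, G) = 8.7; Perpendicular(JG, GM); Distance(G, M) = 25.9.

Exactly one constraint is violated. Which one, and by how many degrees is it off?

Perpendicular(JG, GM) — off by 8.40°.

L = (0.00, 0.00) ✓; LS at -101.3° ✓; |LS| = 20.40 ✓; ∠(LS, SN) = 90.00° ✓; |SN| = 26.30 ✓; ∠(SN, NP) = 90.00° ✓; |NP| = 28.80 ✓; ∠(NP, PJ) = 90.00° ✓; |PJ| = 19.30 ✓; ∠PJG = 114.6° ✓; |JG| = 8.700 ✓; ∠(JG, GM) = 98.40° ✗; |GM| = 25.90 ✓.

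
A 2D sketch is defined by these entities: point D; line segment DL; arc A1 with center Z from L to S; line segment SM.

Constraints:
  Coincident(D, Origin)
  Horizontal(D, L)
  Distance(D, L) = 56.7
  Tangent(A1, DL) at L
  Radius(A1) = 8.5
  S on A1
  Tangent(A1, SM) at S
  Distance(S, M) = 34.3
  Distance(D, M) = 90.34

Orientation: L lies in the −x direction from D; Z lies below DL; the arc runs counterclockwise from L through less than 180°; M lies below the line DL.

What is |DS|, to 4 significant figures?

63.18

D is at the origin; D and L share the same y with |DL| = 56.7 and L on the −x side, so L = (-56.70, 0.000). Since A1 is tangent to DL there, ZL ⟂ DL, so Z = L + (0, -8.5) = (-56.70, -8.500). Since ZS ⟂ SM (tangency), |ZM| = √(8.5² + 34.3²) = 35.34 regardless of where S sits on A1. So M lies on both circle(D, 90.34) and circle(Z, 35.34); the below-DL intersection is M = (-85.63, -28.80). S is the foot of the tangent from M: S = (-63.11, -2.920).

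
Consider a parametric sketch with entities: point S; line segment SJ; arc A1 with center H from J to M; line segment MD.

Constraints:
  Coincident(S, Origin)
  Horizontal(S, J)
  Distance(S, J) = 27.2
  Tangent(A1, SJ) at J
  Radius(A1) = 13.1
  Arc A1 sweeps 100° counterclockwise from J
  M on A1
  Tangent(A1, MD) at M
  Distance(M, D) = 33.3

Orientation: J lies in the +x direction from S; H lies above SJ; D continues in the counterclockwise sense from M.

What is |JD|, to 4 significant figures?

48.69

On A1, J sits at bearing -90° from H; a 100° counterclockwise sweep puts M at bearing 10°, so M = H + 13.1·(cos 10°, sin 10°) = (40.10, 15.37). Tangency of A1 to MD means the radius HM is perpendicular to MD, so MD runs along (−sin 10°, cos 10°); with |MD| = 33.3, D = (34.32, 48.17). Then |JD| = |D − J| = 48.69.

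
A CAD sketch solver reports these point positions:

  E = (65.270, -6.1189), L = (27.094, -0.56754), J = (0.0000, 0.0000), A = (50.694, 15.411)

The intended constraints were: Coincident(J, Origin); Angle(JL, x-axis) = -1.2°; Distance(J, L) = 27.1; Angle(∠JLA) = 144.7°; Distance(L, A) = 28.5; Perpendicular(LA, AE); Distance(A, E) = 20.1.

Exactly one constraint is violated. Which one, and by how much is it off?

Distance(A, E) = 20.1 — off by 5.90.

J = (0.00, 0.00) ✓; JL at -1.200° ✓; |JL| = 27.10 ✓; ∠JLA = 144.7° ✓; |LA| = 28.50 ✓; ∠(LA, AE) = 90.00° ✓; |AE| = 26.00 ✗.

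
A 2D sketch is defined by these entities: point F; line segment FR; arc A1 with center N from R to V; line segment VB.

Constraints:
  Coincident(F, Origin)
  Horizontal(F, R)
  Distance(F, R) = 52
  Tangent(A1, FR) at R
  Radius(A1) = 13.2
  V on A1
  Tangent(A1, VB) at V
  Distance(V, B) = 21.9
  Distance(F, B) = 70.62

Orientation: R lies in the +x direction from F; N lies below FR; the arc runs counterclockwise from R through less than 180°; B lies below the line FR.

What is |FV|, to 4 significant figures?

49.11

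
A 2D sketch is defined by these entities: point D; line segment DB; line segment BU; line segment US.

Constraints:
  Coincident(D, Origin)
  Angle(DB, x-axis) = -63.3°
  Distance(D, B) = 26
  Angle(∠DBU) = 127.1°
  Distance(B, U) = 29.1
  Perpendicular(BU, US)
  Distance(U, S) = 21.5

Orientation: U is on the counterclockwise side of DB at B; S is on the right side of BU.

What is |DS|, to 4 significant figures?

61.56

D is at the origin; DB runs at -63.3° with length 26.0, so B = 26.0·(cos -63.3°, sin -63.3°) = (11.68, -23.23). ∠DBU = 127.1°, so BU runs at -63.3° + (180° − 127.1°) = -10.40° from the x-axis; with |BU| = 29.1, U = B + 29.1·(cos -10.40°, sin -10.40°) = (40.30, -28.48). BU ⟂ US; with |US| = 21.5 on the right of BU, S = U + 21.5·(-0.1805, -0.9836) = (36.42, -49.63). Then |DS| = |S − D| = 61.56.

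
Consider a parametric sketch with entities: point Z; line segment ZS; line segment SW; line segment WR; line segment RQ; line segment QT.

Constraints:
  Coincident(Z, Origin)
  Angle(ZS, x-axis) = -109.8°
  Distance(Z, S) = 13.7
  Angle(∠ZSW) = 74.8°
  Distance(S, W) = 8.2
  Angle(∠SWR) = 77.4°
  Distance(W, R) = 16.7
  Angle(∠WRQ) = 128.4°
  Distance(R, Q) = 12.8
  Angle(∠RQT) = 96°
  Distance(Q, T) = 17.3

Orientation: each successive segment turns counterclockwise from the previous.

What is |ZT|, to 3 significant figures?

20.6

∠WRQ = 128.4° gives RQ at 150° from the x-axis; with |RQ| = 12.8, Q = (-9.83, 9.47). ∠RQT = 96.0° gives QT at -126° from the x-axis; with |QT| = 17.3, T = (-20.1, -4.46). Then |ZT| = |T − Z| = 20.6.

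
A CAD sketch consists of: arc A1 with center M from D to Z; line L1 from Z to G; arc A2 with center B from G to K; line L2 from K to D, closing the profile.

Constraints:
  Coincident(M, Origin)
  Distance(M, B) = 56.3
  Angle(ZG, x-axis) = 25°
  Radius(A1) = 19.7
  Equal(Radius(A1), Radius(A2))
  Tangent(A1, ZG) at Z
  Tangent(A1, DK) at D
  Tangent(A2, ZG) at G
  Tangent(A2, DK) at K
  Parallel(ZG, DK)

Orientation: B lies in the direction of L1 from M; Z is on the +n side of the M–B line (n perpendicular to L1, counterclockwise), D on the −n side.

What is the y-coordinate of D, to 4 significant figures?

-17.85

The slot axis is L1's direction at 25.0°, so u = (cos 25.0°, sin 25.0°) = (0.9063, 0.4226) and n = (−sin 25.0°, cos 25.0°) = (-0.4226, 0.9063). M is at the origin and B lies 56.3 along u from M, so B = 56.3·u = (51.03, 23.79). Tangency of A1 to both parallel lines with radius 19.7 puts Z and D at M ± 19.7·n: Z = (-8.326, 17.85), D = (8.326, -17.85). So D.y = -17.85.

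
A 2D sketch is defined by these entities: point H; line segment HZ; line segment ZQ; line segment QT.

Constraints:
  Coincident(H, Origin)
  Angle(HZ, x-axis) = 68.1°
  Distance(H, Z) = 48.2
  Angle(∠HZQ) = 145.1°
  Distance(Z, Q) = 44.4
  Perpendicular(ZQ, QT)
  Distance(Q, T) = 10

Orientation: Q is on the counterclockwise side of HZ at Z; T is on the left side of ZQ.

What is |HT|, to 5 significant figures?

85.752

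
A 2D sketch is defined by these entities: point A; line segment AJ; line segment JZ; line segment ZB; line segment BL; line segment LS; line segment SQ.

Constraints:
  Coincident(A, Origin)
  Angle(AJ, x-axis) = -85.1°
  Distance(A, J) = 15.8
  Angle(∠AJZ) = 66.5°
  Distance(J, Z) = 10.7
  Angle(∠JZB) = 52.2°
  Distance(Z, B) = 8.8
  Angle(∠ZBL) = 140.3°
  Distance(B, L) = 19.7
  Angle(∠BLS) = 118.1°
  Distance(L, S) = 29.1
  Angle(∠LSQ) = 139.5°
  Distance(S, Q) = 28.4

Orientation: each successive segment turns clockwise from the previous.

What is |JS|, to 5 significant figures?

34.618

A is at the origin; AJ runs at -85.1° with length 15.8, so J = (1.3496, -15.742). ∠AJZ = 66.5° gives JZ at 161.40° from the x-axis; with |JZ| = 10.7, Z = (-8.7915, -12.329). ∠JZB = 52.2° gives ZB at 33.600° from the x-axis; with |ZB| = 8.8, B = (-1.4618, -7.4595). ∠ZBL = 140.3° gives BL at -6.1000° from the x-axis; with |BL| = 19.7, L = (18.127, -9.5529). ∠BLS = 118.1° gives LS at -68.000° from the x-axis; with |LS| = 29.1, S = (29.028, -36.534). Then |JS| = |S − J| = 34.618.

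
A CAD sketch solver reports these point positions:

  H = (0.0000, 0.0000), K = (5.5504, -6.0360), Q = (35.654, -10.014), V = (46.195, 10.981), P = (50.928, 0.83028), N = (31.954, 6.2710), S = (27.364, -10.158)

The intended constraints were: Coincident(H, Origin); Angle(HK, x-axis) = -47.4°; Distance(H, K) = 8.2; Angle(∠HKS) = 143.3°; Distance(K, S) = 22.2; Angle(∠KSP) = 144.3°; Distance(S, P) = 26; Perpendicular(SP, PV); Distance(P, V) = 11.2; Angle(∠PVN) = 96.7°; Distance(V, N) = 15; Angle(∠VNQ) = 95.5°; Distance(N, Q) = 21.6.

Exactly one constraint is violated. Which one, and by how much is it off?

Distance(N, Q) = 21.6 — off by 4.90.

H = (0.00, 0.00) ✓; HK at -47.40° ✓; |HK| = 8.200 ✓; ∠HKS = 143.3° ✓; |KS| = 22.20 ✓; ∠KSP = 144.3° ✓; |SP| = 26.00 ✓; ∠(SP, PV) = 90.00° ✓; |PV| = 11.20 ✓; ∠PVN = 96.70° ✓; |VN| = 15.00 ✓; ∠VNQ = 95.50° ✓; |NQ| = 16.70 ✗.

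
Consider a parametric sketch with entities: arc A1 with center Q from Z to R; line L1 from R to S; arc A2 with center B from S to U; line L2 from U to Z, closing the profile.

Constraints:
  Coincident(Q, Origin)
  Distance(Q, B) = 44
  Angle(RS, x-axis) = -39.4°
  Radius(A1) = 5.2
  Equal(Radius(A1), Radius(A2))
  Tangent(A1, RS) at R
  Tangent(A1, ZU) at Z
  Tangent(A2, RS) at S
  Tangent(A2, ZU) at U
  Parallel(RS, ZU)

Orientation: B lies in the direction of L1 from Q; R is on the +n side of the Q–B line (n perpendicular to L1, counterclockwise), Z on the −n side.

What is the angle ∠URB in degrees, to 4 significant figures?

6.559°

The slot axis is L1's direction at -39.4°, so u = (cos -39.4°, sin -39.4°) = (0.7727, -0.6347) and n = (−sin -39.4°, cos -39.4°) = (0.6347, 0.7727). Q is at the origin and B lies 44.0 along u from Q, so B = 44.0·u = (34.00, -27.93). Tangency of A1 to both parallel lines with radius 5.2 puts R and Z at Q ± 5.2·n: R = (3.301, 4.018), Z = (-3.301, -4.018). Equal radii place S and U the same way about B: S = B + 5.2·n = (37.30, -23.91), U = B − 5.2·n = (30.70, -31.95). Then cos ∠URB = RU·RB / (|RU||RB|), giving 6.559°.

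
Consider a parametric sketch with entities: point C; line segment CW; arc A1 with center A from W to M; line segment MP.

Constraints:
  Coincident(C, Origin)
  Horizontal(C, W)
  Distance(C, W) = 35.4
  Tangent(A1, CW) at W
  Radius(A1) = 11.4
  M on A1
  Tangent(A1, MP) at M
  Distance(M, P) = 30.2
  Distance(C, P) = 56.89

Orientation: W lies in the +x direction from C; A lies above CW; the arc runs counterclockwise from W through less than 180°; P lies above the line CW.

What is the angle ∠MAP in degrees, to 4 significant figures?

69.32°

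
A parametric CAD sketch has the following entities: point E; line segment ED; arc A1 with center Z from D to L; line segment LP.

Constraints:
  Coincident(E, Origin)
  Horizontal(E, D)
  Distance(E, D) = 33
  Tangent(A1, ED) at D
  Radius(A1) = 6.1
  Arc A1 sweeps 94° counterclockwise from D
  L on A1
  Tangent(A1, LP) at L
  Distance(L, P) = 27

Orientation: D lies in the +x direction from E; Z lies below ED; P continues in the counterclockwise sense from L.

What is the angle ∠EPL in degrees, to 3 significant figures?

36.7°

On A1, D sits at bearing 90° from Z; a 94° counterclockwise sweep puts L at bearing 184°, so L = Z + 6.1·(cos 184°, sin 184°) = (26.9, -6.53). Since A1 is tangent to LP there, ZL ⟂ LP, so LP runs along (−sin 184°, cos 184°); with |LP| = 27.0, P = (28.8, -33.5). Then cos ∠EPL = PE·PL / (|PE||PL|), giving 36.7°.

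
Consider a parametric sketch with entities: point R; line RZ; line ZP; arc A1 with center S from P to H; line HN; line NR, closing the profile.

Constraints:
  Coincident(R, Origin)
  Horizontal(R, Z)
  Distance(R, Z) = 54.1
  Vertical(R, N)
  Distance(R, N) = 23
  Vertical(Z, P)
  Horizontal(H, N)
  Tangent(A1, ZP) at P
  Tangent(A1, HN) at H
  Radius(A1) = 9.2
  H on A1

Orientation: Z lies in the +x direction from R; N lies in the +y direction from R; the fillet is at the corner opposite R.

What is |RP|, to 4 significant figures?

55.83

R is at the origin; R and Z share the same y with |RZ| = 54.1 and Z on the +x side, so Z = (54.10, 0.000). R and N share the same x with |RN| = 23.0 and N on the +y side, so N = (0.000, 23.00). The virtual corner opposite R is at (54.10, 23.00). A1 meets ZP tangentially, so SP is at right angles to ZP and tangency of A1 to HN means the radius SH is perpendicular to HN, with radius 9.2, so the center S sits 9.2 in from both sides at S = (44.90, 13.80). That places the tangent points at P = (54.10, 13.80) on ZP and H = (44.90, 23.00) on HN. Then |RP| = |P − R| = 55.83.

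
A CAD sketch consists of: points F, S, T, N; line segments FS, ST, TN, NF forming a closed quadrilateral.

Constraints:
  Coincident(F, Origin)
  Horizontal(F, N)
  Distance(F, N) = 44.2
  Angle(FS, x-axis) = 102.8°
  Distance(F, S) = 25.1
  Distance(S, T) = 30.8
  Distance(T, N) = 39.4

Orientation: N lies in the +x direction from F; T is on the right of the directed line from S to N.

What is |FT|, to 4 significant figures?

6.724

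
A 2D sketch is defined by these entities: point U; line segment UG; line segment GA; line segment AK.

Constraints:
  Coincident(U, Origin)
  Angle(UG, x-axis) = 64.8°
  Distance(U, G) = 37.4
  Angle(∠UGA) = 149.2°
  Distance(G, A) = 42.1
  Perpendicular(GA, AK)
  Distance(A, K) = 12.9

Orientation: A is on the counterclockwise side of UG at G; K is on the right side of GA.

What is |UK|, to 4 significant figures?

80.85

U is at the origin; UG runs at 64.8° with length 37.4, so G = 37.4·(cos 64.8°, sin 64.8°) = (15.92, 33.84). ∠UGA = 149.2°, so GA runs at 64.8° + (180° − 149.2°) = 95.60° from the x-axis; with |GA| = 42.1, A = G + 42.1·(cos 95.60°, sin 95.60°) = (11.82, 75.74). GA is perpendicular to AK; with |AK| = 12.9 on the right of GA, K = A + 12.9·(0.9952, 0.09758) = (24.65, 77.00). Then |UK| = |K − U| = 80.85.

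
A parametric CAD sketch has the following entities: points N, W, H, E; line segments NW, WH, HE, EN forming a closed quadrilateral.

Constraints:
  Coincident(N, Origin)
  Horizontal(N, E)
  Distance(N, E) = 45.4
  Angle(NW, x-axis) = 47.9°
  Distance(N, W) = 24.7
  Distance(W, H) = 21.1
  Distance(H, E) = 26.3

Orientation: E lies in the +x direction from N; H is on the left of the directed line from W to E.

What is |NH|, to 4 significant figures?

44.25

N is at the origin; NE is horizontal with |NE| = 45.4 and E in +x, so E = (45.4, 0). NW runs at 47.9° with |NW| = 24.7, so W = (16.56, 18.33). H is determined by |WH| = 21.1 and |HE| = 26.3 together: it lies at the intersection of circle(W, 21.1) and circle(E, 26.3). With |WE| = 34.17, the foot of the radical line on WE is 13.48 from W and the perpendicular offset is √(21.1² − 13.48²) = 16.23. Taking the left-of-WE solution: H = (36.64, 24.80).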